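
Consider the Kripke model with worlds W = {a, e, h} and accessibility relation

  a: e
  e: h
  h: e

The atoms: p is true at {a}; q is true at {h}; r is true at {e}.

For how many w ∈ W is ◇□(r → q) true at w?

a: successors {e}; □(r → q) there: e:T. ✓
e: successors {h}; □(r → q) there: h:F. ✗
h: successors {e}; □(r → q) there: e:T. ✓
Satisfying worlds: {a, h}.

2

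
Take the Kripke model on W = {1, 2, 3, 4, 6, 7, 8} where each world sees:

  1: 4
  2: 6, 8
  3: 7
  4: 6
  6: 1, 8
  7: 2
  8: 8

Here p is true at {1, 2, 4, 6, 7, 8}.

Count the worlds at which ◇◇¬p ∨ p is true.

6

1: ◇◇¬p is F, p is T. ✓
2: ◇◇¬p is F, p is T. ✓
3: ◇◇¬p is F, p is F. ✗
4: ◇◇¬p is F, p is T. ✓
6: ◇◇¬p is F, p is T. ✓
7: ◇◇¬p is F, p is T. ✓
8: ◇◇¬p is F, p is T. ✓
Satisfying worlds: {1, 2, 4, 6, 7, 8}.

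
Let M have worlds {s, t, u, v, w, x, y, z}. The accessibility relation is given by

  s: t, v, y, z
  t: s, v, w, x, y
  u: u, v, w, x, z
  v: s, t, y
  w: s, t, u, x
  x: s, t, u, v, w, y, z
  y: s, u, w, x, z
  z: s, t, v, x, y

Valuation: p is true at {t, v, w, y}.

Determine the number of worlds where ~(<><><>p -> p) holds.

4

s: <><><>p -> p is F. ✓
t: <><><>p -> p is T. ✗
u: <><><>p -> p is F. ✓
v: <><><>p -> p is T. ✗
w: <><><>p -> p is T. ✗
x: <><><>p -> p is F. ✓
y: <><><>p -> p is T. ✗
z: <><><>p -> p is F. ✓
Satisfying worlds: {s, u, x, z}.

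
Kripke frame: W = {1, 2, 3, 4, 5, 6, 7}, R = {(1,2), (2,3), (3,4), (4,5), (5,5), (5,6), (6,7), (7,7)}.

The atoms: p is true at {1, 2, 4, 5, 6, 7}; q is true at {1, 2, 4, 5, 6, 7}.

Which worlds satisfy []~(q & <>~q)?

{2, 3, 4, 5, 6, 7}

1: successors {2}; ~(q & <>~q) there: 2:F. ✗
2: successors {3}; ~(q & <>~q) there: 3:T. ✓
3: successors {4}; ~(q & <>~q) there: 4:T. ✓
4: successors {5}; ~(q & <>~q) there: 5:T. ✓
5: successors {5, 6}; ~(q & <>~q) there: 5:T, 6:T. ✓
6: successors {7}; ~(q & <>~q) there: 7:T. ✓
7: successors {7}; ~(q & <>~q) there: 7:T. ✓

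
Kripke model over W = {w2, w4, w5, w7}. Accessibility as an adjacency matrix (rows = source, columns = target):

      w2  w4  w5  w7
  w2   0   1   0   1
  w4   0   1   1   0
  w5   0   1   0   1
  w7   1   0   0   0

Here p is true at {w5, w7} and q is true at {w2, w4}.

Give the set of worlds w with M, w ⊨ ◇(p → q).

{w2, w4, w5, w7}

w2: successors {w4, w7}; p → q there: w4:T, w7:F. ✓
w4: successors {w4, w5}; p → q there: w4:T, w5:F. ✓
w5: successors {w4, w7}; p → q there: w4:T, w7:F. ✓
w7: successors {w2}; p → q there: w2:T. ✓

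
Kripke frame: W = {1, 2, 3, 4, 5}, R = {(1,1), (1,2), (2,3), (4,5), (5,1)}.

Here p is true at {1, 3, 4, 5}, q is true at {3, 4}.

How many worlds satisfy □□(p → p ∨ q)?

5

1: successors {1, 2}; □(p → p ∨ q) there: 1:T, 2:T. ✓
2: successors {3}; □(p → p ∨ q) there: 3:T. ✓
3: no successors, so □□(p → p ∨ q) holds vacuously. ✓
4: successors {5}; □(p → p ∨ q) there: 5:T. ✓
5: successors {1}; □(p → p ∨ q) there: 1:T. ✓
Satisfying worlds: {1, 2, 3, 4, 5}.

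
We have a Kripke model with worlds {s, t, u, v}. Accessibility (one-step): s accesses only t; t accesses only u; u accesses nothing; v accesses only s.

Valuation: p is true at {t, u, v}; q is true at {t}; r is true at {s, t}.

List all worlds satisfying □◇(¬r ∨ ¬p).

{s, u}

s: successors {t}; ◇(¬r ∨ ¬p) there: t:T. ✓
t: successors {u}; ◇(¬r ∨ ¬p) there: u:F. ✗
u: no successors, so □◇(¬r ∨ ¬p) holds vacuously. ✓
v: successors {s}; ◇(¬r ∨ ¬p) there: s:F. ✗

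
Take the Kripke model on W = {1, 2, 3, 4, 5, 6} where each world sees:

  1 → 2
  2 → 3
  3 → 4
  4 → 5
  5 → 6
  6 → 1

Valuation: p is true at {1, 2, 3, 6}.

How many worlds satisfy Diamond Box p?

1: successors {2}; Box p there: 2:T. ✓
2: successors {3}; Box p there: 3:F. ✗
3: successors {4}; Box p there: 4:F. ✗
4: successors {5}; Box p there: 5:T. ✓
5: successors {6}; Box p there: 6:T. ✓
6: successors {1}; Box p there: 1:T. ✓
Satisfying worlds: {1, 4, 5, 6}.

4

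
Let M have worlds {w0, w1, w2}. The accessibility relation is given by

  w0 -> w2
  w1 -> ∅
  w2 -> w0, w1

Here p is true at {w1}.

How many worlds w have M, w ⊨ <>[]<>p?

1

w0: successors {w2}; []<>p there: w2:F. ✗
w1: no successors, so <>[]<>p fails. ✗
w2: successors {w0, w1}; []<>p there: w0:T, w1:T. ✓
Satisfying worlds: {w2}.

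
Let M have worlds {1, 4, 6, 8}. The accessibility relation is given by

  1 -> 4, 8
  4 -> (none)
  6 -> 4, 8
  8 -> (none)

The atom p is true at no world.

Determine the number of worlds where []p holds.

1: successors {4, 8}; p there: 4:F, 8:F. ✗
4: no successors, so []p holds vacuously. ✓
6: successors {4, 8}; p there: 4:F, 8:F. ✗
8: no successors, so []p holds vacuously. ✓
Satisfying worlds: {4, 8}.

2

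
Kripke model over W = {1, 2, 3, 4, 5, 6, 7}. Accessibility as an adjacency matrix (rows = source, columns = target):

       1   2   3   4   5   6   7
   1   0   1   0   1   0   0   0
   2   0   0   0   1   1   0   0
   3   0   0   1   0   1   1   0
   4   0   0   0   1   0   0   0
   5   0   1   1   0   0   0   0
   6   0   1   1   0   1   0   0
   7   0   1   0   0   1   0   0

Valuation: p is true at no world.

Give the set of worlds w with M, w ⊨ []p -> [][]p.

{1, 2, 3, 4, 5, 6, 7}

1: []p is F, [][]p is F. ✓
2: []p is F, [][]p is F. ✓
3: []p is F, [][]p is F. ✓
4: []p is F, [][]p is F. ✓
5: []p is F, [][]p is F. ✓
6: []p is F, [][]p is F. ✓
7: []p is F, [][]p is F. ✓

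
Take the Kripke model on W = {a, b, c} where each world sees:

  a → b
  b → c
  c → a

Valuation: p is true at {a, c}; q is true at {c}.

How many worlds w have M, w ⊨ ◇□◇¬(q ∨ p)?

1

a: successors {b}; □◇¬(q ∨ p) there: b:F. ✗
b: successors {c}; □◇¬(q ∨ p) there: c:T. ✓
c: successors {a}; □◇¬(q ∨ p) there: a:F. ✗
Satisfying worlds: {b}.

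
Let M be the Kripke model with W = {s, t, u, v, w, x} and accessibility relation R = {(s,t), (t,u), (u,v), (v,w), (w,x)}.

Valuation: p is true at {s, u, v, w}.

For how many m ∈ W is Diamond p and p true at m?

s: Diamond p is F, p is T. ✗
t: Diamond p is T, p is F. ✗
u: Diamond p is T, p is T. ✓
v: Diamond p is T, p is T. ✓
w: Diamond p is F, p is T. ✗
x: Diamond p is F, p is F. ✗
Satisfying worlds: {u, v}.

2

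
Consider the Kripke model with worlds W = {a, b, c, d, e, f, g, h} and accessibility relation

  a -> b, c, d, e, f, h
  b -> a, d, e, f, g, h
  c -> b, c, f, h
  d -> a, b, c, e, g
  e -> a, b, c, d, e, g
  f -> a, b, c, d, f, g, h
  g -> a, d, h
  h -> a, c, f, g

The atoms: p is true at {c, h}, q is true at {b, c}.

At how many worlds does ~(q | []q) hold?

6

a: q | []q is F. ✓
b: q | []q is T. ✗
c: q | []q is T. ✗
d: q | []q is F. ✓
e: q | []q is F. ✓
f: q | []q is F. ✓
g: q | []q is F. ✓
h: q | []q is F. ✓
Satisfying worlds: {a, d, e, f, g, h}.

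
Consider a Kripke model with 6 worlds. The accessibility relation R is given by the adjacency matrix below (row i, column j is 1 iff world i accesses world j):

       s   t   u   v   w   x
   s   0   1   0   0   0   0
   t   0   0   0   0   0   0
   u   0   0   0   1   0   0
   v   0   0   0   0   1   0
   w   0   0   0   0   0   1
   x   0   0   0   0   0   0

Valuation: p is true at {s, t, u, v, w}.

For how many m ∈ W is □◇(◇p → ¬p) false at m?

s: successors {t}; ◇(◇p → ¬p) there: t:F. ✗
t: no successors, so □◇(◇p → ¬p) holds vacuously. ✓
u: successors {v}; ◇(◇p → ¬p) there: v:T. ✓
v: successors {w}; ◇(◇p → ¬p) there: w:T. ✓
w: successors {x}; ◇(◇p → ¬p) there: x:F. ✗
x: no successors, so □◇(◇p → ¬p) holds vacuously. ✓
Satisfying worlds: {t, u, v, x}.
So □◇(◇p → ¬p) fails at the other 2 worlds.

2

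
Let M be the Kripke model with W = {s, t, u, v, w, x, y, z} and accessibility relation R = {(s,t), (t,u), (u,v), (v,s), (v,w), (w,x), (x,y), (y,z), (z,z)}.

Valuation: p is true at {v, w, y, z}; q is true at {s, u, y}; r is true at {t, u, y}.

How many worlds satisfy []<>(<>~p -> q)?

s: successors {t}; <>(<>~p -> q) there: t:T. ✓
t: successors {u}; <>(<>~p -> q) there: u:F. ✗
u: successors {v}; <>(<>~p -> q) there: v:T. ✓
v: successors {s, w}; <>(<>~p -> q) there: s:F, w:T. ✗
w: successors {x}; <>(<>~p -> q) there: x:T. ✓
x: successors {y}; <>(<>~p -> q) there: y:T. ✓
y: successors {z}; <>(<>~p -> q) there: z:T. ✓
z: successors {z}; <>(<>~p -> q) there: z:T. ✓
Satisfying worlds: {s, u, w, x, y, z}.

6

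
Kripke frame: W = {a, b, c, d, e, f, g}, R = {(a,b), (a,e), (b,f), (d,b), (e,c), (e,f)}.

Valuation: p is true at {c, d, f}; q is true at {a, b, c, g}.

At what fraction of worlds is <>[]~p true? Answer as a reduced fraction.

a: successors {b, e}; []~p there: b:F, e:F. ✗
b: successors {f}; []~p there: f:T. ✓
c: no successors, so <>[]~p fails. ✗
d: successors {b}; []~p there: b:F. ✗
e: successors {c, f}; []~p there: c:T, f:T. ✓
f: no successors, so <>[]~p fails. ✗
g: no successors, so <>[]~p fails. ✗
That's 2 of 7 worlds, so 2/7.

2/7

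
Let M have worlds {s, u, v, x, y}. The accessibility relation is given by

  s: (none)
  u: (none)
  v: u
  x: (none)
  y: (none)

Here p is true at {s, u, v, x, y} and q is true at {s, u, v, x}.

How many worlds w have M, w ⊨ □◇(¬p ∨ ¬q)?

4

s: no successors, so □◇(¬p ∨ ¬q) holds vacuously. ✓
u: no successors, so □◇(¬p ∨ ¬q) holds vacuously. ✓
v: successors {u}; ◇(¬p ∨ ¬q) there: u:F. ✗
x: no successors, so □◇(¬p ∨ ¬q) holds vacuously. ✓
y: no successors, so □◇(¬p ∨ ¬q) holds vacuously. ✓
Satisfying worlds: {s, u, x, y}.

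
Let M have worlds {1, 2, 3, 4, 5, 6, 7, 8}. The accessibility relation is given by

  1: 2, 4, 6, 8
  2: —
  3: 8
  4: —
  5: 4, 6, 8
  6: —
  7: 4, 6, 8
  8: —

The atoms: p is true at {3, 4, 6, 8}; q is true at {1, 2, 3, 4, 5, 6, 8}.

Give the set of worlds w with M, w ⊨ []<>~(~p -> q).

1: successors {2, 4, 6, 8}; <>~(~p -> q) there: 2:F, 4:F, 6:F, 8:F. ✗
2: no successors, so []<>~(~p -> q) holds vacuously. ✓
3: successors {8}; <>~(~p -> q) there: 8:F. ✗
4: no successors, so []<>~(~p -> q) holds vacuously. ✓
5: successors {4, 6, 8}; <>~(~p -> q) there: 4:F, 6:F, 8:F. ✗
6: no successors, so []<>~(~p -> q) holds vacuously. ✓
7: successors {4, 6, 8}; <>~(~p -> q) there: 4:F, 6:F, 8:F. ✗
8: no successors, so []<>~(~p -> q) holds vacuously. ✓

{2, 4, 6, 8}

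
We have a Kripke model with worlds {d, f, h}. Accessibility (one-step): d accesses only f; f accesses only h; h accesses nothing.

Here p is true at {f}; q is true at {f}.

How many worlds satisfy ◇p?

1

d: successors {f}; p there: f:T. ✓
f: successors {h}; p there: h:F. ✗
h: no successors, so ◇p fails. ✗
Satisfying worlds: {d}.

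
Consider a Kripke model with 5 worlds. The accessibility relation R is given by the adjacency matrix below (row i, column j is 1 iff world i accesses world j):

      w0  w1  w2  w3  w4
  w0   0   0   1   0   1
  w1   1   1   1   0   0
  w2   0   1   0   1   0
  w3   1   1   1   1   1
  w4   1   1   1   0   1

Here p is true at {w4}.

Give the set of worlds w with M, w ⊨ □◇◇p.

{w0, w1, w2, w3, w4}

w0: successors {w2, w4}; ◇◇p there: w2:T, w4:T. ✓
w1: successors {w0, w1, w2}; ◇◇p there: w0:T, w1:T, w2:T. ✓
w2: successors {w1, w3}; ◇◇p there: w1:T, w3:T. ✓
w3: successors {w0, w1, w2, w3, w4}; ◇◇p there: w0:T, w1:T, w2:T, w3:T, w4:T. ✓
w4: successors {w0, w1, w2, w4}; ◇◇p there: w0:T, w1:T, w2:T, w4:T. ✓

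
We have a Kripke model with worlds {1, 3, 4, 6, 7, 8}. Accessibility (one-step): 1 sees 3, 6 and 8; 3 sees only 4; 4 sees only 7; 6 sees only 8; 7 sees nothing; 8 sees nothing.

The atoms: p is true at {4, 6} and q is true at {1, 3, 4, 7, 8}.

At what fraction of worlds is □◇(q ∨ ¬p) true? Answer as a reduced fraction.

1/2

1: successors {3, 6, 8}; ◇(q ∨ ¬p) there: 3:T, 6:T, 8:F. ✗
3: successors {4}; ◇(q ∨ ¬p) there: 4:T. ✓
4: successors {7}; ◇(q ∨ ¬p) there: 7:F. ✗
6: successors {8}; ◇(q ∨ ¬p) there: 8:F. ✗
7: no successors, so □◇(q ∨ ¬p) holds vacuously. ✓
8: no successors, so □◇(q ∨ ¬p) holds vacuously. ✓
That's 3 of 6 worlds, so 3/6 = 1/2.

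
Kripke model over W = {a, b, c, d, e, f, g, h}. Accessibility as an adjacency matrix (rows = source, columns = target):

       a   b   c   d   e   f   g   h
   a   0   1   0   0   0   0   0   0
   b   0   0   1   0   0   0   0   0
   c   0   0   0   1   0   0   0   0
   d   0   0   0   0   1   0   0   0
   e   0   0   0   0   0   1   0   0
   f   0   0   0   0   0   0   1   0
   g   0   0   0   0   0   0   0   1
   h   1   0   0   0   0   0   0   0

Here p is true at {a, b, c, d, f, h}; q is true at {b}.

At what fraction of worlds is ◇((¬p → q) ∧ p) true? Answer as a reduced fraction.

a: successors {b}; (¬p → q) ∧ p there: b:T. ✓
b: successors {c}; (¬p → q) ∧ p there: c:T. ✓
c: successors {d}; (¬p → q) ∧ p there: d:T. ✓
d: successors {e}; (¬p → q) ∧ p there: e:F. ✗
e: successors {f}; (¬p → q) ∧ p there: f:T. ✓
f: successors {g}; (¬p → q) ∧ p there: g:F. ✗
g: successors {h}; (¬p → q) ∧ p there: h:T. ✓
h: successors {a}; (¬p → q) ∧ p there: a:T. ✓
That's 6 of 8 worlds, so 6/8 = 3/4.

3/4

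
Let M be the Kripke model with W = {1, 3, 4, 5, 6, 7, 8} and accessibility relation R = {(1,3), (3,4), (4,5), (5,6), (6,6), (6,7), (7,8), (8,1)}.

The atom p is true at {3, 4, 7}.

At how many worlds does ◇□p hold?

1: successors {3}; □p there: 3:T. ✓
3: successors {4}; □p there: 4:F. ✗
4: successors {5}; □p there: 5:F. ✗
5: successors {6}; □p there: 6:F. ✗
6: successors {6, 7}; □p there: 6:F, 7:F. ✗
7: successors {8}; □p there: 8:F. ✗
8: successors {1}; □p there: 1:T. ✓
Satisfying worlds: {1, 8}.

2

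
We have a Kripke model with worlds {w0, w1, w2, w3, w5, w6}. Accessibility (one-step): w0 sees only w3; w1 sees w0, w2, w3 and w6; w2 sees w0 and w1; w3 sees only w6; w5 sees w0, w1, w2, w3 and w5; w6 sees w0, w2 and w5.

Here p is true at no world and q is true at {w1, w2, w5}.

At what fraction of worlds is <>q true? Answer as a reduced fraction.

w0: successors {w3}; q there: w3:F. ✗
w1: successors {w0, w2, w3, w6}; q there: w0:F, w2:T, w3:F, w6:F. ✓
w2: successors {w0, w1}; q there: w0:F, w1:T. ✓
w3: successors {w6}; q there: w6:F. ✗
w5: successors {w0, w1, w2, w3, w5}; q there: w0:F, w1:T, w2:T, w3:F, w5:T. ✓
w6: successors {w0, w2, w5}; q there: w0:F, w2:T, w5:T. ✓
That's 4 of 6 worlds, so 4/6 = 2/3.

2/3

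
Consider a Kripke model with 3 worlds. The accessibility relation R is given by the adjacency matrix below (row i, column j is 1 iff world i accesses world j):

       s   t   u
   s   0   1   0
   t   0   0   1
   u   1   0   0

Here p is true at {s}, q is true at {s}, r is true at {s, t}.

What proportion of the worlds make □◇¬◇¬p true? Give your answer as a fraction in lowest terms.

s: successors {t}; ◇¬◇¬p there: t:T. ✓
t: successors {u}; ◇¬◇¬p there: u:F. ✗
u: successors {s}; ◇¬◇¬p there: s:F. ✗
That's 1 of 3 worlds, so 1/3.

1/3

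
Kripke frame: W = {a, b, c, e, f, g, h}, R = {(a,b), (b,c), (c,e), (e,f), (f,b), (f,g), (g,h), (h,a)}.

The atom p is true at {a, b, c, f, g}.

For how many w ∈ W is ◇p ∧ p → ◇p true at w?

a: ◇p ∧ p is T, ◇p is T. ✓
b: ◇p ∧ p is T, ◇p is T. ✓
c: ◇p ∧ p is F, ◇p is F. ✓
e: ◇p ∧ p is F, ◇p is T. ✓
f: ◇p ∧ p is T, ◇p is T. ✓
g: ◇p ∧ p is F, ◇p is F. ✓
h: ◇p ∧ p is F, ◇p is T. ✓
Satisfying worlds: {a, b, c, e, f, g, h}.

7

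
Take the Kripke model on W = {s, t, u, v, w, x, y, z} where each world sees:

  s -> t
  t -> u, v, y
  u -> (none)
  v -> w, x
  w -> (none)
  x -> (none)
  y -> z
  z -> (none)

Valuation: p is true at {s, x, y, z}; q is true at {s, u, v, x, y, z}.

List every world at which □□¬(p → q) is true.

s: successors {t}; □¬(p → q) there: t:F. ✗
t: successors {u, v, y}; □¬(p → q) there: u:T, v:F, y:F. ✗
u: no successors, so □□¬(p → q) holds vacuously. ✓
v: successors {w, x}; □¬(p → q) there: w:T, x:T. ✓
w: no successors, so □□¬(p → q) holds vacuously. ✓
x: no successors, so □□¬(p → q) holds vacuously. ✓
y: successors {z}; □¬(p → q) there: z:T. ✓
z: no successors, so □□¬(p → q) holds vacuously. ✓

{u, v, w, x, y, z}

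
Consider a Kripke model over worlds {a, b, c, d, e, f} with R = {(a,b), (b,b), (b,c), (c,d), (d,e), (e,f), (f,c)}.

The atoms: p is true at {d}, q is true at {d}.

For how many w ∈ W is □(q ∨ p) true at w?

a: successors {b}; q ∨ p there: b:F. ✗
b: successors {b, c}; q ∨ p there: b:F, c:F. ✗
c: successors {d}; q ∨ p there: d:T. ✓
d: successors {e}; q ∨ p there: e:F. ✗
e: successors {f}; q ∨ p there: f:F. ✗
f: successors {c}; q ∨ p there: c:F. ✗
Satisfying worlds: {c}.

1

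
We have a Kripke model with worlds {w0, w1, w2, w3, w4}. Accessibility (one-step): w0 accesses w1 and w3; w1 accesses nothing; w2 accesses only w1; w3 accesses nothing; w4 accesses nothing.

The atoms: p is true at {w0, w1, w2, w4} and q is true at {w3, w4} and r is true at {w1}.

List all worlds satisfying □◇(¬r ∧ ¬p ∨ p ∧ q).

w0: successors {w1, w3}; ◇(¬r ∧ ¬p ∨ p ∧ q) there: w1:F, w3:F. ✗
w1: no successors, so □◇(¬r ∧ ¬p ∨ p ∧ q) holds vacuously. ✓
w2: successors {w1}; ◇(¬r ∧ ¬p ∨ p ∧ q) there: w1:F. ✗
w3: no successors, so □◇(¬r ∧ ¬p ∨ p ∧ q) holds vacuously. ✓
w4: no successors, so □◇(¬r ∧ ¬p ∨ p ∧ q) holds vacuously. ✓

{w1, w3, w4}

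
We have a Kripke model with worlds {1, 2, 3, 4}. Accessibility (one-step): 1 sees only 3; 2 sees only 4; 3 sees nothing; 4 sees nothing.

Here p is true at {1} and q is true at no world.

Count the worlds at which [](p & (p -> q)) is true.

2

1: successors {3}; p & (p -> q) there: 3:F. ✗
2: successors {4}; p & (p -> q) there: 4:F. ✗
3: no successors, so [](p & (p -> q)) holds vacuously. ✓
4: no successors, so [](p & (p -> q)) holds vacuously. ✓
Satisfying worlds: {3, 4}.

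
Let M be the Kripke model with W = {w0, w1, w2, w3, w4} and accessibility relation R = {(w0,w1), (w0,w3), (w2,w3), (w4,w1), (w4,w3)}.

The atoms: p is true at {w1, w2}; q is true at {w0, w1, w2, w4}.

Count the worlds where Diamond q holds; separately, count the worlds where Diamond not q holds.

For Diamond q:
w0: successors {w1, w3}; q there: w1:T, w3:F. ✓
w1: no successors, so Diamond q fails. ✗
w2: successors {w3}; q there: w3:F. ✗
w3: no successors, so Diamond q fails. ✗
w4: successors {w1, w3}; q there: w1:T, w3:F. ✓
— 2 worlds.
For Diamond not q:
w0: successors {w1, w3}; not q there: w1:F, w3:T. ✓
w1: no successors, so Diamond not q fails. ✗
w2: successors {w3}; not q there: w3:T. ✓
w3: no successors, so Diamond not q fails. ✗
w4: successors {w1, w3}; not q there: w1:F, w3:T. ✓
— 3 worlds.

2 and 3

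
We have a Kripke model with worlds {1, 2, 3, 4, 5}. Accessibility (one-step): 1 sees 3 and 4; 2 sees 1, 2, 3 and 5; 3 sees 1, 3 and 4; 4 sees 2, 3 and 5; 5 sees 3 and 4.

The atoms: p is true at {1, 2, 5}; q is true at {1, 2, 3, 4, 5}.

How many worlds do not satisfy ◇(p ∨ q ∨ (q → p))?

1: successors {3, 4}; p ∨ q ∨ (q → p) there: 3:T, 4:T. ✓
2: successors {1, 2, 3, 5}; p ∨ q ∨ (q → p) there: 1:T, 2:T, 3:T, 5:T. ✓
3: successors {1, 3, 4}; p ∨ q ∨ (q → p) there: 1:T, 3:T, 4:T. ✓
4: successors {2, 3, 5}; p ∨ q ∨ (q → p) there: 2:T, 3:T, 5:T. ✓
5: successors {3, 4}; p ∨ q ∨ (q → p) there: 3:T, 4:T. ✓
Satisfying worlds: {1, 2, 3, 4, 5}.
So ◇(p ∨ q ∨ (q → p)) fails at the other 0 worlds.

0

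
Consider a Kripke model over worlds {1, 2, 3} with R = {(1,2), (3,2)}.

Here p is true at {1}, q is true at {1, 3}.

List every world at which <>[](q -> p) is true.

1: successors {2}; [](q -> p) there: 2:T. ✓
2: no successors, so <>[](q -> p) fails. ✗
3: successors {2}; [](q -> p) there: 2:T. ✓

{1, 3}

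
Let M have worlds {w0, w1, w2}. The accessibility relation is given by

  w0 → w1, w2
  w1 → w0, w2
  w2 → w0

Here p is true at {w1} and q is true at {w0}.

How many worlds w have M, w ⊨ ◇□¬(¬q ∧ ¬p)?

2

w0: successors {w1, w2}; □¬(¬q ∧ ¬p) there: w1:F, w2:T. ✓
w1: successors {w0, w2}; □¬(¬q ∧ ¬p) there: w0:F, w2:T. ✓
w2: successors {w0}; □¬(¬q ∧ ¬p) there: w0:F. ✗
Satisfying worlds: {w0, w1}.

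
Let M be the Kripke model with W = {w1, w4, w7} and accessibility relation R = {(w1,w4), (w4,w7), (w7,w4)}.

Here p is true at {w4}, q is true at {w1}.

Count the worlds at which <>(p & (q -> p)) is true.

w1: successors {w4}; p & (q -> p) there: w4:T. ✓
w4: successors {w7}; p & (q -> p) there: w7:F. ✗
w7: successors {w4}; p & (q -> p) there: w4:T. ✓
Satisfying worlds: {w1, w7}.

2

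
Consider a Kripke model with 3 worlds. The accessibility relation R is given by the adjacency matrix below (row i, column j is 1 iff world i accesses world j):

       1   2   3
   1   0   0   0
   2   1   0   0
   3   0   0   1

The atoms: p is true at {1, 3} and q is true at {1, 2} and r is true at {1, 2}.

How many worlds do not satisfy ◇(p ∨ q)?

1

1: no successors, so ◇(p ∨ q) fails. ✗
2: successors {1}; p ∨ q there: 1:T. ✓
3: successors {3}; p ∨ q there: 3:T. ✓
Satisfying worlds: {2, 3}.
So ◇(p ∨ q) fails at the other 1 world.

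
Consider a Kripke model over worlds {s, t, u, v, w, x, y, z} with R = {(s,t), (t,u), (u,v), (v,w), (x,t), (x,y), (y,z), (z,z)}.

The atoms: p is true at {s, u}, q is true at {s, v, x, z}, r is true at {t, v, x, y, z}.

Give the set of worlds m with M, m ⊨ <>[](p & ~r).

s: successors {t}; [](p & ~r) there: t:T. ✓
t: successors {u}; [](p & ~r) there: u:F. ✗
u: successors {v}; [](p & ~r) there: v:F. ✗
v: successors {w}; [](p & ~r) there: w:T. ✓
w: no successors, so <>[](p & ~r) fails. ✗
x: successors {t, y}; [](p & ~r) there: t:T, y:F. ✓
y: successors {z}; [](p & ~r) there: z:F. ✗
z: successors {z}; [](p & ~r) there: z:F. ✗

{s, v, x}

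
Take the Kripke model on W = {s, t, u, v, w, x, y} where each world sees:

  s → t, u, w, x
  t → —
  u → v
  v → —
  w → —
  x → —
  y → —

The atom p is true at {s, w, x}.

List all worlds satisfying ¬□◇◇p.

{s, u}

s: □◇◇p is F. ✓
t: □◇◇p is T. ✗
u: □◇◇p is F. ✓
v: □◇◇p is T. ✗
w: □◇◇p is T. ✗
x: □◇◇p is T. ✗
y: □◇◇p is T. ✗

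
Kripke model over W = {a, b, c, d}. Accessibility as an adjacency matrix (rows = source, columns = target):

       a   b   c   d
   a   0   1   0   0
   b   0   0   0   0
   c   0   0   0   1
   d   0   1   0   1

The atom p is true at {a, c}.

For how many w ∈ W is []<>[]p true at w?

2

a: successors {b}; <>[]p there: b:F. ✗
b: no successors, so []<>[]p holds vacuously. ✓
c: successors {d}; <>[]p there: d:T. ✓
d: successors {b, d}; <>[]p there: b:F, d:T. ✗
Satisfying worlds: {b, c}.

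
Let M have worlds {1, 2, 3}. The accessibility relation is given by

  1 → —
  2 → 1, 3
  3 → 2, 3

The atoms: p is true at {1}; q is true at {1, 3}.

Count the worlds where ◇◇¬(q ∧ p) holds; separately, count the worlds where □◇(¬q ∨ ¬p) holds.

For ◇◇¬(q ∧ p):
1: no successors, so ◇◇¬(q ∧ p) fails. ✗
2: successors {1, 3}; ◇¬(q ∧ p) there: 1:F, 3:T. ✓
3: successors {2, 3}; ◇¬(q ∧ p) there: 2:T, 3:T. ✓
— 2 worlds.
For □◇(¬q ∨ ¬p):
1: no successors, so □◇(¬q ∨ ¬p) holds vacuously. ✓
2: successors {1, 3}; ◇(¬q ∨ ¬p) there: 1:F, 3:T. ✗
3: successors {2, 3}; ◇(¬q ∨ ¬p) there: 2:T, 3:T. ✓
— 2 worlds.

2 and 2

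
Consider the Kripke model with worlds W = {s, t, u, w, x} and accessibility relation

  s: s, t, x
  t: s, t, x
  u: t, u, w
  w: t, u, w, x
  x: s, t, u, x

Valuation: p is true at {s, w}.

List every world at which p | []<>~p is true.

{s, t, u, w, x}

s: p is T, []<>~p is T. ✓
t: p is F, []<>~p is T. ✓
u: p is F, []<>~p is T. ✓
w: p is T, []<>~p is T. ✓
x: p is F, []<>~p is T. ✓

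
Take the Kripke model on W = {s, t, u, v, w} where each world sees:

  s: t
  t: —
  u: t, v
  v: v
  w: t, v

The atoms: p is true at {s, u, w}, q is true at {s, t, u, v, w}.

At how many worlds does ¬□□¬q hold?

s: □□¬q is T. ✗
t: □□¬q is T. ✗
u: □□¬q is F. ✓
v: □□¬q is F. ✓
w: □□¬q is F. ✓
Satisfying worlds: {u, v, w}.

3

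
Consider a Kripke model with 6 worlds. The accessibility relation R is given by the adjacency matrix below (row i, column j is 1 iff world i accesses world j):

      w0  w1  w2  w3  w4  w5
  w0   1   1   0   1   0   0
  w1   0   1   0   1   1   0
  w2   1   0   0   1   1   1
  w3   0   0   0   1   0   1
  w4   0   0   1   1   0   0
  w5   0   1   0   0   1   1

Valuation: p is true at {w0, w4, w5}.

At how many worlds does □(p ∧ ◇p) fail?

w0: successors {w0, w1, w3}; p ∧ ◇p there: w0:T, w1:F, w3:F. ✗
w1: successors {w1, w3, w4}; p ∧ ◇p there: w1:F, w3:F, w4:F. ✗
w2: successors {w0, w3, w4, w5}; p ∧ ◇p there: w0:T, w3:F, w4:F, w5:T. ✗
w3: successors {w3, w5}; p ∧ ◇p there: w3:F, w5:T. ✗
w4: successors {w2, w3}; p ∧ ◇p there: w2:F, w3:F. ✗
w5: successors {w1, w4, w5}; p ∧ ◇p there: w1:F, w4:F, w5:T. ✗
Satisfying worlds: ∅.
So □(p ∧ ◇p) fails at the other 6 worlds.

6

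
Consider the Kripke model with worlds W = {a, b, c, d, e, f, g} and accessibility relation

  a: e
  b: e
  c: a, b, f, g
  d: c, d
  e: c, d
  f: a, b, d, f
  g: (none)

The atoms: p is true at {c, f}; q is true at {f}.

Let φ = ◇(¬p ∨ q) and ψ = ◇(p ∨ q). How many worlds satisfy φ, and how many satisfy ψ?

6 and 4

For ◇(¬p ∨ q):
a: successors {e}; ¬p ∨ q there: e:T. ✓
b: successors {e}; ¬p ∨ q there: e:T. ✓
c: successors {a, b, f, g}; ¬p ∨ q there: a:T, b:T, f:T, g:T. ✓
d: successors {c, d}; ¬p ∨ q there: c:F, d:T. ✓
e: successors {c, d}; ¬p ∨ q there: c:F, d:T. ✓
f: successors {a, b, d, f}; ¬p ∨ q there: a:T, b:T, d:T, f:T. ✓
g: no successors, so ◇(¬p ∨ q) fails. ✗
— 6 worlds.
For ◇(p ∨ q):
a: successors {e}; p ∨ q there: e:F. ✗
b: successors {e}; p ∨ q there: e:F. ✗
c: successors {a, b, f, g}; p ∨ q there: a:F, b:F, f:T, g:F. ✓
d: successors {c, d}; p ∨ q there: c:T, d:F. ✓
e: successors {c, d}; p ∨ q there: c:T, d:F. ✓
f: successors {a, b, d, f}; p ∨ q there: a:F, b:F, d:F, f:T. ✓
g: no successors, so ◇(p ∨ q) fails. ✗
— 4 worlds.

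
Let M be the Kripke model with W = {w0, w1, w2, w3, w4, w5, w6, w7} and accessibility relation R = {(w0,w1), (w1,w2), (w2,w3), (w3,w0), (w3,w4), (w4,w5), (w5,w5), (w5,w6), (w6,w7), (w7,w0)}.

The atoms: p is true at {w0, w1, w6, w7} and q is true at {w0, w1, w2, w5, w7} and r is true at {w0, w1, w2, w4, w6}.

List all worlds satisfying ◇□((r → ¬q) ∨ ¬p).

{w0, w1, w3, w4, w5}

w0: successors {w1}; □((r → ¬q) ∨ ¬p) there: w1:T. ✓
w1: successors {w2}; □((r → ¬q) ∨ ¬p) there: w2:T. ✓
w2: successors {w3}; □((r → ¬q) ∨ ¬p) there: w3:F. ✗
w3: successors {w0, w4}; □((r → ¬q) ∨ ¬p) there: w0:F, w4:T. ✓
w4: successors {w5}; □((r → ¬q) ∨ ¬p) there: w5:T. ✓
w5: successors {w5, w6}; □((r → ¬q) ∨ ¬p) there: w5:T, w6:T. ✓
w6: successors {w7}; □((r → ¬q) ∨ ¬p) there: w7:F. ✗
w7: successors {w0}; □((r → ¬q) ∨ ¬p) there: w0:F. ✗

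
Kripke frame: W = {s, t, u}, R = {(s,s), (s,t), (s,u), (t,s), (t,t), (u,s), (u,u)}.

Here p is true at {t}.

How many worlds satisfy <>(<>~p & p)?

2

s: successors {s, t, u}; <>~p & p there: s:F, t:T, u:F. ✓
t: successors {s, t}; <>~p & p there: s:F, t:T. ✓
u: successors {s, u}; <>~p & p there: s:F, u:F. ✗
Satisfying worlds: {s, t}.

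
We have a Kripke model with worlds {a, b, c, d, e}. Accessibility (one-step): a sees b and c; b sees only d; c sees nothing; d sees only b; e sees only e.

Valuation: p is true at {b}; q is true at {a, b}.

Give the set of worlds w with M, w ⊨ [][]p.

a: successors {b, c}; []p there: b:F, c:T. ✗
b: successors {d}; []p there: d:T. ✓
c: no successors, so [][]p holds vacuously. ✓
d: successors {b}; []p there: b:F. ✗
e: successors {e}; []p there: e:F. ✗

{b, c}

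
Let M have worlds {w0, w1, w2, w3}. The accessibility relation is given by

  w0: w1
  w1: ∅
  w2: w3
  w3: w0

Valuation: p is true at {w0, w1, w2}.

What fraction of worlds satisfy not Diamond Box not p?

3/4

w0: Diamond Box not p is T. ✗
w1: Diamond Box not p is F. ✓
w2: Diamond Box not p is F. ✓
w3: Diamond Box not p is F. ✓
That's 3 of 4 worlds, so 3/4.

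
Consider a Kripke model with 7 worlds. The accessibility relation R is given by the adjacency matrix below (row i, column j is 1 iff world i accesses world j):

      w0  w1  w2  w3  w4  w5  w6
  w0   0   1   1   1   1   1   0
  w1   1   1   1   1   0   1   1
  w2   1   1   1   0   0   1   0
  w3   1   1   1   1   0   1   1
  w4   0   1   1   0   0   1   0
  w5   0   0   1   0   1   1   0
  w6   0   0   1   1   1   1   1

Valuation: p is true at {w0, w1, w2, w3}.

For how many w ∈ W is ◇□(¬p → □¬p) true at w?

0

w0: successors {w1, w2, w3, w4, w5}; □(¬p → □¬p) there: w1:F, w2:F, w3:F, w4:F, w5:F. ✗
w1: successors {w0, w1, w2, w3, w5, w6}; □(¬p → □¬p) there: w0:F, w1:F, w2:F, w3:F, w5:F, w6:F. ✗
w2: successors {w0, w1, w2, w5}; □(¬p → □¬p) there: w0:F, w1:F, w2:F, w5:F. ✗
w3: successors {w0, w1, w2, w3, w5, w6}; □(¬p → □¬p) there: w0:F, w1:F, w2:F, w3:F, w5:F, w6:F. ✗
w4: successors {w1, w2, w5}; □(¬p → □¬p) there: w1:F, w2:F, w5:F. ✗
w5: successors {w2, w4, w5}; □(¬p → □¬p) there: w2:F, w4:F, w5:F. ✗
w6: successors {w2, w3, w4, w5, w6}; □(¬p → □¬p) there: w2:F, w3:F, w4:F, w5:F, w6:F. ✗
Satisfying worlds: ∅.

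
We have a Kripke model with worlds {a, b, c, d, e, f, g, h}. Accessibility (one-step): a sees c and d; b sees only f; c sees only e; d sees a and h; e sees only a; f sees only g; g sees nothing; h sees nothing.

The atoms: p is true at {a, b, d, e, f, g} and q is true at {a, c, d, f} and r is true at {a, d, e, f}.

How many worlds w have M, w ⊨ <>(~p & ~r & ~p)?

a: successors {c, d}; ~p & ~r & ~p there: c:T, d:F. ✓
b: successors {f}; ~p & ~r & ~p there: f:F. ✗
c: successors {e}; ~p & ~r & ~p there: e:F. ✗
d: successors {a, h}; ~p & ~r & ~p there: a:F, h:T. ✓
e: successors {a}; ~p & ~r & ~p there: a:F. ✗
f: successors {g}; ~p & ~r & ~p there: g:F. ✗
g: no successors, so <>(~p & ~r & ~p) fails. ✗
h: no successors, so <>(~p & ~r & ~p) fails. ✗
Satisfying worlds: {a, d}.

2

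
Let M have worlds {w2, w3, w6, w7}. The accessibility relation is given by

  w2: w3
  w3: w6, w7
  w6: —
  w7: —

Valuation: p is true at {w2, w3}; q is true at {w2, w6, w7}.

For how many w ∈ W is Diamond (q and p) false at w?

w2: successors {w3}; q and p there: w3:F. ✗
w3: successors {w6, w7}; q and p there: w6:F, w7:F. ✗
w6: no successors, so Diamond (q and p) fails. ✗
w7: no successors, so Diamond (q and p) fails. ✗
Satisfying worlds: ∅.
So Diamond (q and p) fails at the other 4 worlds.

4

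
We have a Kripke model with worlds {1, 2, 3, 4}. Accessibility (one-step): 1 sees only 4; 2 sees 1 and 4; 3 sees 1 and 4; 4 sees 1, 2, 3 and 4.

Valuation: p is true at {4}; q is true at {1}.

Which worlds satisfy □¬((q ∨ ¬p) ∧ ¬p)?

{1}

1: successors {4}; ¬((q ∨ ¬p) ∧ ¬p) there: 4:T. ✓
2: successors {1, 4}; ¬((q ∨ ¬p) ∧ ¬p) there: 1:F, 4:T. ✗
3: successors {1, 4}; ¬((q ∨ ¬p) ∧ ¬p) there: 1:F, 4:T. ✗
4: successors {1, 2, 3, 4}; ¬((q ∨ ¬p) ∧ ¬p) there: 1:F, 2:F, 3:F, 4:T. ✗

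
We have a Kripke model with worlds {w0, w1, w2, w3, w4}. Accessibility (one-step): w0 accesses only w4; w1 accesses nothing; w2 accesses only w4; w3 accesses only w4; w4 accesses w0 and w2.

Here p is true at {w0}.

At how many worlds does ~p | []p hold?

4

w0: ~p is F, []p is F. ✗
w1: ~p is T, []p is T. ✓
w2: ~p is T, []p is F. ✓
w3: ~p is T, []p is F. ✓
w4: ~p is T, []p is F. ✓
Satisfying worlds: {w1, w2, w3, w4}.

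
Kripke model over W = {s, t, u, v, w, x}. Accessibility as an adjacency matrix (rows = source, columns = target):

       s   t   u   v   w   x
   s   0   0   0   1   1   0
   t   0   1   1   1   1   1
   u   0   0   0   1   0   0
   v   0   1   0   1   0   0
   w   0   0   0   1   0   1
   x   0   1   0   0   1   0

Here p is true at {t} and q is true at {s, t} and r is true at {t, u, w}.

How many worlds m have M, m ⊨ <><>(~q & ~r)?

s: successors {v, w}; <>(~q & ~r) there: v:T, w:T. ✓
t: successors {t, u, v, w, x}; <>(~q & ~r) there: t:T, u:T, v:T, w:T, x:F. ✓
u: successors {v}; <>(~q & ~r) there: v:T. ✓
v: successors {t, v}; <>(~q & ~r) there: t:T, v:T. ✓
w: successors {v, x}; <>(~q & ~r) there: v:T, x:F. ✓
x: successors {t, w}; <>(~q & ~r) there: t:T, w:T. ✓
Satisfying worlds: {s, t, u, v, w, x}.

6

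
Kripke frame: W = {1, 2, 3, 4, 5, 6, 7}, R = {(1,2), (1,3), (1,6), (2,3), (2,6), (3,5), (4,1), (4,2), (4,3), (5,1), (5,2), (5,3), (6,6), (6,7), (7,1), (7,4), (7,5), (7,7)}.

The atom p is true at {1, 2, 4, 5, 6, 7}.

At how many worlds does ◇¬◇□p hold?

1: successors {2, 3, 6}; ¬◇□p there: 2:F, 3:T, 6:F. ✓
2: successors {3, 6}; ¬◇□p there: 3:T, 6:F. ✓
3: successors {5}; ¬◇□p there: 5:F. ✗
4: successors {1, 2, 3}; ¬◇□p there: 1:F, 2:F, 3:T. ✓
5: successors {1, 2, 3}; ¬◇□p there: 1:F, 2:F, 3:T. ✓
6: successors {6, 7}; ¬◇□p there: 6:F, 7:F. ✗
7: successors {1, 4, 5, 7}; ¬◇□p there: 1:F, 4:F, 5:F, 7:F. ✗
Satisfying worlds: {1, 2, 4, 5}.

4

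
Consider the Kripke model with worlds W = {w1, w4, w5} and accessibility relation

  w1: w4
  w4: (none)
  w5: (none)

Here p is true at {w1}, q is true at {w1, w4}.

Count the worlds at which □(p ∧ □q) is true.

2

w1: successors {w4}; p ∧ □q there: w4:F. ✗
w4: no successors, so □(p ∧ □q) holds vacuously. ✓
w5: no successors, so □(p ∧ □q) holds vacuously. ✓
Satisfying worlds: {w4, w5}.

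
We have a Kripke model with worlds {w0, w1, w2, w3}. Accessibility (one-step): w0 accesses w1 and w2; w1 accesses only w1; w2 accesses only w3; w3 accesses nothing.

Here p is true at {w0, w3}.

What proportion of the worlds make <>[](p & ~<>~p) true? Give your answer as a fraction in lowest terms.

1/2

w0: successors {w1, w2}; [](p & ~<>~p) there: w1:F, w2:T. ✓
w1: successors {w1}; [](p & ~<>~p) there: w1:F. ✗
w2: successors {w3}; [](p & ~<>~p) there: w3:T. ✓
w3: no successors, so <>[](p & ~<>~p) fails. ✗
That's 2 of 4 worlds, so 2/4 = 1/2.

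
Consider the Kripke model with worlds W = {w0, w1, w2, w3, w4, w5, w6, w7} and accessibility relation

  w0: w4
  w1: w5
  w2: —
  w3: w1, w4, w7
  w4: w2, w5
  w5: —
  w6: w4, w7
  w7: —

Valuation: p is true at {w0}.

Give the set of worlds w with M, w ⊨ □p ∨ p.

{w0, w2, w5, w7}

w0: □p is F, p is T. ✓
w1: □p is F, p is F. ✗
w2: □p is T, p is F. ✓
w3: □p is F, p is F. ✗
w4: □p is F, p is F. ✗
w5: □p is T, p is F. ✓
w6: □p is F, p is F. ✗
w7: □p is T, p is F. ✓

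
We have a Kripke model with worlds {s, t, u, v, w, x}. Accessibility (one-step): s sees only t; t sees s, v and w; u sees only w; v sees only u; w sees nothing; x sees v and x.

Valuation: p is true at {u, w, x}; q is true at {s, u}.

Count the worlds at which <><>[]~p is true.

s: successors {t}; <>[]~p there: t:T. ✓
t: successors {s, v, w}; <>[]~p there: s:F, v:F, w:F. ✗
u: successors {w}; <>[]~p there: w:F. ✗
v: successors {u}; <>[]~p there: u:T. ✓
w: no successors, so <><>[]~p fails. ✗
x: successors {v, x}; <>[]~p there: v:F, x:F. ✗
Satisfying worlds: {s, v}.

2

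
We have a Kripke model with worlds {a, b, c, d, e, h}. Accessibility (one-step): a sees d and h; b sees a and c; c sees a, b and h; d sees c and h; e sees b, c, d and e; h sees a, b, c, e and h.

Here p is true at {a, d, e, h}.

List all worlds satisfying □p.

{a}

a: successors {d, h}; p there: d:T, h:T. ✓
b: successors {a, c}; p there: a:T, c:F. ✗
c: successors {a, b, h}; p there: a:T, b:F, h:T. ✗
d: successors {c, h}; p there: c:F, h:T. ✗
e: successors {b, c, d, e}; p there: b:F, c:F, d:T, e:T. ✗
h: successors {a, b, c, e, h}; p there: a:T, b:F, c:F, e:T, h:T. ✗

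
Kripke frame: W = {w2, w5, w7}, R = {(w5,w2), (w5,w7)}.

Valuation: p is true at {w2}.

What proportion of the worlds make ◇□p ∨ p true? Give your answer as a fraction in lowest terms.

w2: ◇□p is F, p is T. ✓
w5: ◇□p is T, p is F. ✓
w7: ◇□p is F, p is F. ✗
That's 2 of 3 worlds, so 2/3.

2/3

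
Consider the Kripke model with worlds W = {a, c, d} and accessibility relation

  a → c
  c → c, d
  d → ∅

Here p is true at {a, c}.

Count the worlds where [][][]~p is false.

2

a: successors {c}; [][]~p there: c:F. ✗
c: successors {c, d}; [][]~p there: c:F, d:T. ✗
d: no successors, so [][][]~p holds vacuously. ✓
Satisfying worlds: {d}.
So [][][]~p fails at the other 2 worlds.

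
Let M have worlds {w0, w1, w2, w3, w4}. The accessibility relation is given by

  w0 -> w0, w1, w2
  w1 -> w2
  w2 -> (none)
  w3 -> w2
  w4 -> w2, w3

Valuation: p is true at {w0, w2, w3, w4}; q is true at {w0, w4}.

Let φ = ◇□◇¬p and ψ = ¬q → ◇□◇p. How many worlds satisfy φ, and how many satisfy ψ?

For ◇□◇¬p:
w0: successors {w0, w1, w2}; □◇¬p there: w0:F, w1:F, w2:T. ✓
w1: successors {w2}; □◇¬p there: w2:T. ✓
w2: no successors, so ◇□◇¬p fails. ✗
w3: successors {w2}; □◇¬p there: w2:T. ✓
w4: successors {w2, w3}; □◇¬p there: w2:T, w3:F. ✓
— 4 worlds.
For ¬q → ◇□◇p:
w0: ¬q is F, ◇□◇p is T. ✓
w1: ¬q is T, ◇□◇p is T. ✓
w2: ¬q is T, ◇□◇p is F. ✗
w3: ¬q is T, ◇□◇p is T. ✓
w4: ¬q is F, ◇□◇p is T. ✓
— 4 worlds.

4 and 4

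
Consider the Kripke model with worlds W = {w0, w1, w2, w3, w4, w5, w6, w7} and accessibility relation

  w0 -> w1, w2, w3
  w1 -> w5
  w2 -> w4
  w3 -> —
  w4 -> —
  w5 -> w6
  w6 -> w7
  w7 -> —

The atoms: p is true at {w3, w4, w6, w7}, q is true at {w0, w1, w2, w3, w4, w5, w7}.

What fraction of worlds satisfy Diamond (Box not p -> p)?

5/8

w0: successors {w1, w2, w3}; Box not p -> p there: w1:F, w2:T, w3:T. ✓
w1: successors {w5}; Box not p -> p there: w5:T. ✓
w2: successors {w4}; Box not p -> p there: w4:T. ✓
w3: no successors, so Diamond (Box not p -> p) fails. ✗
w4: no successors, so Diamond (Box not p -> p) fails. ✗
w5: successors {w6}; Box not p -> p there: w6:T. ✓
w6: successors {w7}; Box not p -> p there: w7:T. ✓
w7: no successors, so Diamond (Box not p -> p) fails. ✗
That's 5 of 8 worlds, so 5/8.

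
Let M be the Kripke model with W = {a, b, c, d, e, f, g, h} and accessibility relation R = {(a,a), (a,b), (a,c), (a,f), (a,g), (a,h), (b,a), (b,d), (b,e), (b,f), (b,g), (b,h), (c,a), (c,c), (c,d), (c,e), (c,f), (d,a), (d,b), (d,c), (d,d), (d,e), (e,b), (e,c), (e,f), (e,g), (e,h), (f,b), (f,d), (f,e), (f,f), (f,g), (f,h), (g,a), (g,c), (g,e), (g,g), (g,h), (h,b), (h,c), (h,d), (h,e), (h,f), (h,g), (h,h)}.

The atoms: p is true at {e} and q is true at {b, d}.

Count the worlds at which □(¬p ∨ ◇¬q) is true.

a: successors {a, b, c, f, g, h}; ¬p ∨ ◇¬q there: a:T, b:T, c:T, f:T, g:T, h:T. ✓
b: successors {a, d, e, f, g, h}; ¬p ∨ ◇¬q there: a:T, d:T, e:T, f:T, g:T, h:T. ✓
c: successors {a, c, d, e, f}; ¬p ∨ ◇¬q there: a:T, c:T, d:T, e:T, f:T. ✓
d: successors {a, b, c, d, e}; ¬p ∨ ◇¬q there: a:T, b:T, c:T, d:T, e:T. ✓
e: successors {b, c, f, g, h}; ¬p ∨ ◇¬q there: b:T, c:T, f:T, g:T, h:T. ✓
f: successors {b, d, e, f, g, h}; ¬p ∨ ◇¬q there: b:T, d:T, e:T, f:T, g:T, h:T. ✓
g: successors {a, c, e, g, h}; ¬p ∨ ◇¬q there: a:T, c:T, e:T, g:T, h:T. ✓
h: successors {b, c, d, e, f, g, h}; ¬p ∨ ◇¬q there: b:T, c:T, d:T, e:T, f:T, g:T, h:T. ✓
Satisfying worlds: {a, b, c, d, e, f, g, h}.

8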